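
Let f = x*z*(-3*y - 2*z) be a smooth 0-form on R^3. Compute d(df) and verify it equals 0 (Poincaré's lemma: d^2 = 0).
d(df) = 0

Step 1: df = sum_i (∂f/∂x_i) dx_i = (z*(-3*y - 2*z)) dx + (-3*x*z) dy + (x*(-3*y - 4*z)) dz.
Step 2: Apply d again. Using the 1-form formula, the coefficient of dx ∧ dy in d(df) is ∂^2 f/∂x ∂y - ∂^2 f/∂y ∂x = (-3*z) - (-3*z) = 0 (equality of mixed partials for smooth f).
Similarly for dx ∧ dz and dy ∧ dz — all coefficients vanish. So d(df) = 0.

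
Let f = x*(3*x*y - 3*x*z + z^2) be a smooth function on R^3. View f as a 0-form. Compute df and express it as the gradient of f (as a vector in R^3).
df = (6*x*y - 6*x*z + z^2) dx + (3*x^2) dy + (x*(-3*x + 2*z)) dz; grad f = (6*x*y - 6*x*z + z^2, 3*x^2, x*(-3*x + 2*z))

For a 0-form f, d f = (∂f/∂x) dx + (∂f/∂y) dy + (∂f/∂z) dz. The components of the vector representation are exactly the entries of grad f in Cartesian coordinates:
  ∂f/∂x = 6*x*y - 6*x*z + z^2
  ∂f/∂y = 3*x^2
  ∂f/∂z = x*(-3*x + 2*z).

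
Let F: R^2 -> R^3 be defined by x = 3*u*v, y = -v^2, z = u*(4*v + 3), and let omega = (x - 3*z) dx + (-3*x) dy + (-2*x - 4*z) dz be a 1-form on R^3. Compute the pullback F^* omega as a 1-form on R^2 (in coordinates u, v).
F^* omega = (u*(-115*v^2 - 141*v - 36)) du + (u*(-115*u*v - 75*u + 18*v^2)) dv

Using F^*(f dg) = (f ∘ F) d(g ∘ F), substitute each coordinate x_i by F_i(u, v) in f_i, and replace dx_i by d F_i = (∂F_i/∂u) du + (∂F_i/∂v) dv.
  For the x component: f_1(F) = 9*u*(-v - 1); d F_1 = (3*v) du + (3*u) dv
  For the y component: f_2(F) = -9*u*v; d F_2 = (0) du + (-2*v) dv
  For the z component: f_3(F) = 2*u*(-11*v - 6); d F_3 = (4*v + 3) du + (4*u) dv
Combining and collecting du, dv coefficients:
  coeff of du: u*(-115*v^2 - 141*v - 36)
  coeff of dv: u*(-115*u*v - 75*u + 18*v^2)
F^* omega = (u*(-115*v^2 - 141*v - 36)) du + (u*(-115*u*v - 75*u + 18*v^2)) dv.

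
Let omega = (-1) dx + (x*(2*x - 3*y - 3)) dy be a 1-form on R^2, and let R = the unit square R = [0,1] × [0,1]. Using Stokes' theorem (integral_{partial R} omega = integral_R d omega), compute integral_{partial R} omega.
integral_(partial R) omega = -5/2

Stokes: integral_partial_R omega = integral_R d omega with d omega = (∂Q/∂x - ∂P/∂y) dx ∧ dy.
  ∂Q/∂x = 4*x - 3*y - 3
  ∂P/∂y = 0
  integrand = ∂Q/∂x - ∂P/∂y = 4*x - 3*y - 3.
Integrating over R: integral_0^1 integral_0^1 (4*x - 3*y - 3) dx dy = -5/2.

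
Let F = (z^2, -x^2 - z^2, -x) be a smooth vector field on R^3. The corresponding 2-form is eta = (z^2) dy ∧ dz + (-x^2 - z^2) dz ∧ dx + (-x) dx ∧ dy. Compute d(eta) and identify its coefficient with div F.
d(eta) = (0) dx ∧ dy ∧ dz; div F = 0

For a 2-form in R^3 of the form above, applying d gives a 3-form with coefficient ∂P/∂x + ∂Q/∂y + ∂R/∂z:
  ∂P/∂x = 0
  ∂Q/∂y = 0
  ∂R/∂z = 0
Sum = 0, which is exactly div F.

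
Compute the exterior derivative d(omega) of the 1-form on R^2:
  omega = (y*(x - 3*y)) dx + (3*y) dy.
d(omega) = (-x + 6*y) dx ∧ dy

For a 1-form omega = sum_i f_i dx_i, the exterior derivative is
  d(omega) = sum_{i < j} (∂f_j/∂x_i - ∂f_i/∂x_j) dx_i ∧ dx_j.
  coefficient of dx ∧ dy: ∂f_2/∂x - ∂f_1/∂y = ∂(3*y)/∂x - ∂(y*(x - 3*y))/∂y = -x + 6*y
Assembling: d(omega) = (-x + 6*y) dx ∧ dy.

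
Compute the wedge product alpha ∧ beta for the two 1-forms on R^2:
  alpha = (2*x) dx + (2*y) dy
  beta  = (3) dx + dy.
alpha ∧ beta = (2*x - 6*y) dx ∧ dy

Distribute the wedge, using dx_i ∧ dx_j = -dx_j ∧ dx_i and dx_i ∧ dx_i = 0. For each pair (i, j) with i < j, the coefficient of dx_i ∧ dx_j in alpha ∧ beta is (alpha_i * beta_j - alpha_j * beta_i). Collecting: alpha ∧ beta = (2*x - 6*y) dx ∧ dy.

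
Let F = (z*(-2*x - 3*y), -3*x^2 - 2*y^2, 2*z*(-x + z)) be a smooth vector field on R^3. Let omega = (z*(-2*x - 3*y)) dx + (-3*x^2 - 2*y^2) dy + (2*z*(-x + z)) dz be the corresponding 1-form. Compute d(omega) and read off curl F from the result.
d(omega) = (0) dy ∧ dz + (-2*x - 3*y + 2*z) dz ∧ dx + (-6*x + 3*z) dx ∧ dy; curl F = (0, -2*x - 3*y + 2*z, -6*x + 3*z)

d omega = sum_{i<j} (∂f_j/∂x_i - ∂f_i/∂x_j) dx_i ∧ dx_j. Under the identification (dy ∧ dz, dz ∧ dx, dx ∧ dy) ↔ (e_x, e_y, e_z), the coefficients are exactly the components of curl F. Compute:
  ∂R/∂y - ∂Q/∂z = (0) - (0) = 0
  ∂P/∂z - ∂R/∂x = (-2*x - 3*y) - (-2*z) = -2*x - 3*y + 2*z
  ∂Q/∂x - ∂P/∂y = (-6*x) - (-3*z) = -6*x + 3*z.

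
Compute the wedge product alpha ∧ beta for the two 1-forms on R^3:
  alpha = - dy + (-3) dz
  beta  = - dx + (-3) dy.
alpha ∧ beta = (-1) dx ∧ dy + (-3) dx ∧ dz + (-9) dy ∧ dz

Distribute the wedge, using dx_i ∧ dx_j = -dx_j ∧ dx_i and dx_i ∧ dx_i = 0. For each pair (i, j) with i < j, the coefficient of dx_i ∧ dx_j in alpha ∧ beta is (alpha_i * beta_j - alpha_j * beta_i). Collecting: alpha ∧ beta = (-1) dx ∧ dy + (-3) dx ∧ dz + (-9) dy ∧ dz.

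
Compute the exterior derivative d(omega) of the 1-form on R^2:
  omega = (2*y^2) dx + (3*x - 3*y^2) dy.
d(omega) = (3 - 4*y) dx ∧ dy

For a 1-form omega = sum_i f_i dx_i, the exterior derivative is
  d(omega) = sum_{i < j} (∂f_j/∂x_i - ∂f_i/∂x_j) dx_i ∧ dx_j.
  coefficient of dx ∧ dy: ∂f_2/∂x - ∂f_1/∂y = ∂(3*x - 3*y^2)/∂x - ∂(2*y^2)/∂y = 3 - 4*y
Assembling: d(omega) = (3 - 4*y) dx ∧ dy.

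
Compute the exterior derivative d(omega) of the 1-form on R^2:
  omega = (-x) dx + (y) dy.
d(omega) = 0

For a 1-form omega = sum_i f_i dx_i, the exterior derivative is
  d(omega) = sum_{i < j} (∂f_j/∂x_i - ∂f_i/∂x_j) dx_i ∧ dx_j.

Assembling: d(omega) = 0.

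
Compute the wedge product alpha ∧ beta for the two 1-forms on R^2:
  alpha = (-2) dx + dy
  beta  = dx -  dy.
alpha ∧ beta = (1) dx ∧ dy

Distribute the wedge, using dx_i ∧ dx_j = -dx_j ∧ dx_i and dx_i ∧ dx_i = 0. For each pair (i, j) with i < j, the coefficient of dx_i ∧ dx_j in alpha ∧ beta is (alpha_i * beta_j - alpha_j * beta_i). Collecting: alpha ∧ beta = (1) dx ∧ dy.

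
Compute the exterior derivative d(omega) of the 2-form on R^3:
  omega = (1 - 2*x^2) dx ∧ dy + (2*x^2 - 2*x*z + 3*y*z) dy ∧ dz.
d(omega) = (4*x - 2*z) dx ∧ dy ∧ dz

For a 2-form omega = sum_{i<j} g_{ij} dx_i ∧ dx_j, the exterior derivative is
  d(omega) = sum_{i<j} d(g_{ij}) ∧ dx_i ∧ dx_j = sum_{i<j, k} (∂g_{ij}/∂x_k) dx_k ∧ dx_i ∧ dx_j.
Expand each term, using dx_k ∧ dx_i ∧ dx_j = sgn(permutation) dx_{(a)} ∧ dx_{(b)} ∧ dx_{(c)} with (a < b < c) sorted:
  d(2*x^2 - 2*x*z + 3*y*z) includes (∂/∂x)(2*x^2 - 2*x*z + 3*y*z) dx = (4*x - 2*z) dx, which multiplied by dy ∧ dz gives (4*x - 2*z) dx ∧ dy ∧ dz
Collecting like 3-forms: d(omega) = (4*x - 2*z) dx ∧ dy ∧ dz.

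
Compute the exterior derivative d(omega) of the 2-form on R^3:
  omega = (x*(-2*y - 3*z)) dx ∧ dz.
d(omega) = (2*x) dx ∧ dy ∧ dz

For a 2-form omega = sum_{i<j} g_{ij} dx_i ∧ dx_j, the exterior derivative is
  d(omega) = sum_{i<j} d(g_{ij}) ∧ dx_i ∧ dx_j = sum_{i<j, k} (∂g_{ij}/∂x_k) dx_k ∧ dx_i ∧ dx_j.
Expand each term, using dx_k ∧ dx_i ∧ dx_j = sgn(permutation) dx_{(a)} ∧ dx_{(b)} ∧ dx_{(c)} with (a < b < c) sorted:
  d(x*(-2*y - 3*z)) includes (∂/∂y)(x*(-2*y - 3*z)) dy = (-2*x) dy, which multiplied by dx ∧ dz gives (2*x) dx ∧ dy ∧ dz
Collecting like 3-forms: d(omega) = (2*x) dx ∧ dy ∧ dz.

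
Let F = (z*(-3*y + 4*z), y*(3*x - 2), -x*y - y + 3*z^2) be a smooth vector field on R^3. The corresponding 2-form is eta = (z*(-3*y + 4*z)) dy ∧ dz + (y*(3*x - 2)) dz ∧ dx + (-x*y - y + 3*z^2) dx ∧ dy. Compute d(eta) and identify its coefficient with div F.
d(eta) = (3*x + 6*z - 2) dx ∧ dy ∧ dz; div F = 3*x + 6*z - 2

For a 2-form in R^3 of the form above, applying d gives a 3-form with coefficient ∂P/∂x + ∂Q/∂y + ∂R/∂z:
  ∂P/∂x = 0
  ∂Q/∂y = 3*x - 2
  ∂R/∂z = 6*z
Sum = 3*x + 6*z - 2, which is exactly div F.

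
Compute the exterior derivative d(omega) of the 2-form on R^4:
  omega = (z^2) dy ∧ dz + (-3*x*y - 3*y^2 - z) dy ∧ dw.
d(omega) = (-3*y) dx ∧ dy ∧ dw + (1) dy ∧ dz ∧ dw

For a 2-form omega = sum_{i<j} g_{ij} dx_i ∧ dx_j, the exterior derivative is
  d(omega) = sum_{i<j} d(g_{ij}) ∧ dx_i ∧ dx_j = sum_{i<j, k} (∂g_{ij}/∂x_k) dx_k ∧ dx_i ∧ dx_j.
Expand each term, using dx_k ∧ dx_i ∧ dx_j = sgn(permutation) dx_{(a)} ∧ dx_{(b)} ∧ dx_{(c)} with (a < b < c) sorted:
  d(-3*x*y - 3*y^2 - z) includes (∂/∂x)(-3*x*y - 3*y^2 - z) dx = (-3*y) dx, which multiplied by dy ∧ dw gives (-3*y) dx ∧ dy ∧ dw
  d(-3*x*y - 3*y^2 - z) includes (∂/∂z)(-3*x*y - 3*y^2 - z) dz = (-1) dz, which multiplied by dy ∧ dw gives (1) dy ∧ dz ∧ dw
Collecting like 3-forms: d(omega) = (-3*y) dx ∧ dy ∧ dw + (1) dy ∧ dz ∧ dw.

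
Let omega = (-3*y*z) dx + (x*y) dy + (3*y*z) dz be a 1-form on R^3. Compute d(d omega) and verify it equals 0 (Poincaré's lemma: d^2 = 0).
d(d omega) = 0

Step 1: d omega = sum_{i<j} (∂f_j/∂x_i - ∂f_i/∂x_j) dx_i ∧ dx_j:
  coeff of dx ∧ dy: y + 3*z
  coeff of dx ∧ dz: 3*y
  coeff of dy ∧ dz: 3*z
Step 2: Apply d again to each 2-form coefficient. The only possible 3-form in R^3 is dx ∧ dy ∧ dz, with coefficient
  ∂(coeff of dy∧dz)/∂x - ∂(coeff of dx∧dz)/∂y + ∂(coeff of dx∧dy)/∂z
  = ∂/∂x (3*z) - ∂/∂y (3*y) + ∂/∂z (y + 3*z).
Each of these terms simplifies to sums of mixed partials that cancel in pairs. The result is 0 (by equality of mixed partials for smooth functions — Schwarz / Clairaut).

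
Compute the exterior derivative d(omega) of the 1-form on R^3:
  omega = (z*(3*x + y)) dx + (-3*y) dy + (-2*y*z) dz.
d(omega) = (-z) dx ∧ dy + (-3*x - y) dx ∧ dz + (-2*z) dy ∧ dz

For a 1-form omega = sum_i f_i dx_i, the exterior derivative is
  d(omega) = sum_{i < j} (∂f_j/∂x_i - ∂f_i/∂x_j) dx_i ∧ dx_j.
  coefficient of dx ∧ dy: ∂f_2/∂x - ∂f_1/∂y = ∂(-3*y)/∂x - ∂(z*(3*x + y))/∂y = -z
  coefficient of dx ∧ dz: ∂f_3/∂x - ∂f_1/∂z = ∂(-2*y*z)/∂x - ∂(z*(3*x + y))/∂z = -3*x - y
  coefficient of dy ∧ dz: ∂f_3/∂y - ∂f_2/∂z = ∂(-2*y*z)/∂y - ∂(-3*y)/∂z = -2*z
Assembling: d(omega) = (-z) dx ∧ dy + (-3*x - y) dx ∧ dz + (-2*z) dy ∧ dz.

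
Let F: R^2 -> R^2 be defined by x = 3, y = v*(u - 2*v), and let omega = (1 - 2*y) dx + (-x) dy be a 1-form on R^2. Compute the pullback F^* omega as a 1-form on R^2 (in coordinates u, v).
F^* omega = (-3*v) du + (-3*u + 12*v) dv

Using F^*(f dg) = (f ∘ F) d(g ∘ F), substitute each coordinate x_i by F_i(u, v) in f_i, and replace dx_i by d F_i = (∂F_i/∂u) du + (∂F_i/∂v) dv.
  For the x component: f_1(F) = -2*u*v + 4*v^2 + 1; d F_1 = (0) du + (0) dv
  For the y component: f_2(F) = -3; d F_2 = (v) du + (u - 4*v) dv
Combining and collecting du, dv coefficients:
  coeff of du: -3*v
  coeff of dv: -3*u + 12*v
F^* omega = (-3*v) du + (-3*u + 12*v) dv.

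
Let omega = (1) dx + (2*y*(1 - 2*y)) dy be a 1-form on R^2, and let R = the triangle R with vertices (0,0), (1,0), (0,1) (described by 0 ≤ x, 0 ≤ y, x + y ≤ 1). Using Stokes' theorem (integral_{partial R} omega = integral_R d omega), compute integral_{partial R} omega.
integral_(partial R) omega = 0

Stokes: integral_partial_R omega = integral_R d omega with d omega = (∂Q/∂x - ∂P/∂y) dx ∧ dy.
  ∂Q/∂x = 0
  ∂P/∂y = 0
  integrand = ∂Q/∂x - ∂P/∂y = 0.
Integrating over R: integral_0^1 integral_0^{1-x} (0) dy dx = 0.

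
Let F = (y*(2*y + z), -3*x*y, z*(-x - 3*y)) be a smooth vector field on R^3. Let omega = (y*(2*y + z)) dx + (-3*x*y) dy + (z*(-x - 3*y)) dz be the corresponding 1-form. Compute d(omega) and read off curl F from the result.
d(omega) = (-3*z) dy ∧ dz + (y + z) dz ∧ dx + (-7*y - z) dx ∧ dy; curl F = (-3*z, y + z, -7*y - z)

d omega = sum_{i<j} (∂f_j/∂x_i - ∂f_i/∂x_j) dx_i ∧ dx_j. Under the identification (dy ∧ dz, dz ∧ dx, dx ∧ dy) ↔ (e_x, e_y, e_z), the coefficients are exactly the components of curl F. Compute:
  ∂R/∂y - ∂Q/∂z = (-3*z) - (0) = -3*z
  ∂P/∂z - ∂R/∂x = (y) - (-z) = y + z
  ∂Q/∂x - ∂P/∂y = (-3*y) - (4*y + z) = -7*y - z.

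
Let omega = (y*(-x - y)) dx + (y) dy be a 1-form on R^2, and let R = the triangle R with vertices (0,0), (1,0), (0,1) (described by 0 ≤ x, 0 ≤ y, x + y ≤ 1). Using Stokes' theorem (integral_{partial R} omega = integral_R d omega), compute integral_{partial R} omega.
integral_(partial R) omega = 1/2

Stokes: integral_partial_R omega = integral_R d omega with d omega = (∂Q/∂x - ∂P/∂y) dx ∧ dy.
  ∂Q/∂x = 0
  ∂P/∂y = -x - 2*y
  integrand = ∂Q/∂x - ∂P/∂y = x + 2*y.
Integrating over R: integral_0^1 integral_0^{1-x} (x + 2*y) dy dx = 1/2.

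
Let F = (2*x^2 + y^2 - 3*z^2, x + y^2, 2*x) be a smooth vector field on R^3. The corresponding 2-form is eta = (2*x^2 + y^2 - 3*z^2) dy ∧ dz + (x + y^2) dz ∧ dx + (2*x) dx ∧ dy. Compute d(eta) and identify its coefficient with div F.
d(eta) = (4*x + 2*y) dx ∧ dy ∧ dz; div F = 4*x + 2*y

For a 2-form in R^3 of the form above, applying d gives a 3-form with coefficient ∂P/∂x + ∂Q/∂y + ∂R/∂z:
  ∂P/∂x = 4*x
  ∂Q/∂y = 2*y
  ∂R/∂z = 0
Sum = 4*x + 2*y, which is exactly div F.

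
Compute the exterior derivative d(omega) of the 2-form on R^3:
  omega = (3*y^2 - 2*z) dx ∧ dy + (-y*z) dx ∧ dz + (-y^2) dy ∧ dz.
d(omega) = (z - 2) dx ∧ dy ∧ dz

For a 2-form omega = sum_{i<j} g_{ij} dx_i ∧ dx_j, the exterior derivative is
  d(omega) = sum_{i<j} d(g_{ij}) ∧ dx_i ∧ dx_j = sum_{i<j, k} (∂g_{ij}/∂x_k) dx_k ∧ dx_i ∧ dx_j.
Expand each term, using dx_k ∧ dx_i ∧ dx_j = sgn(permutation) dx_{(a)} ∧ dx_{(b)} ∧ dx_{(c)} with (a < b < c) sorted:
  d(3*y^2 - 2*z) includes (∂/∂z)(3*y^2 - 2*z) dz = (-2) dz, which multiplied by dx ∧ dy gives (-2) dx ∧ dy ∧ dz
  d(-y*z) includes (∂/∂y)(-y*z) dy = (-z) dy, which multiplied by dx ∧ dz gives (z) dx ∧ dy ∧ dz
Collecting like 3-forms: d(omega) = (z - 2) dx ∧ dy ∧ dz.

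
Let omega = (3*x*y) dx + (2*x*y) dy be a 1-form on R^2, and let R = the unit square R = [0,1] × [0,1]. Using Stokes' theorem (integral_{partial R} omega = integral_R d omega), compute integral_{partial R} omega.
integral_(partial R) omega = -1/2

Stokes: integral_partial_R omega = integral_R d omega with d omega = (∂Q/∂x - ∂P/∂y) dx ∧ dy.
  ∂Q/∂x = 2*y
  ∂P/∂y = 3*x
  integrand = ∂Q/∂x - ∂P/∂y = -3*x + 2*y.
Integrating over R: integral_0^1 integral_0^1 (-3*x + 2*y) dx dy = -1/2.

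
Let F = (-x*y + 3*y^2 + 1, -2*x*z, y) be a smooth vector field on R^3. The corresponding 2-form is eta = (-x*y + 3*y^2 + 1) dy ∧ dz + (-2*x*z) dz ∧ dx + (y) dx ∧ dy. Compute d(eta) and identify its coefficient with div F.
d(eta) = (-y) dx ∧ dy ∧ dz; div F = -y

For a 2-form in R^3 of the form above, applying d gives a 3-form with coefficient ∂P/∂x + ∂Q/∂y + ∂R/∂z:
  ∂P/∂x = -y
  ∂Q/∂y = 0
  ∂R/∂z = 0
Sum = -y, which is exactly div F.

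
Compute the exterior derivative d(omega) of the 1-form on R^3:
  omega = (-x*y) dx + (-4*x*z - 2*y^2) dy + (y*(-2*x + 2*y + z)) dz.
d(omega) = (x - 4*z) dx ∧ dy + (-2*y) dx ∧ dz + (2*x + 4*y + z) dy ∧ dz

For a 1-form omega = sum_i f_i dx_i, the exterior derivative is
  d(omega) = sum_{i < j} (∂f_j/∂x_i - ∂f_i/∂x_j) dx_i ∧ dx_j.
  coefficient of dx ∧ dy: ∂f_2/∂x - ∂f_1/∂y = ∂(-4*x*z - 2*y^2)/∂x - ∂(-x*y)/∂y = x - 4*z
  coefficient of dx ∧ dz: ∂f_3/∂x - ∂f_1/∂z = ∂(y*(-2*x + 2*y + z))/∂x - ∂(-x*y)/∂z = -2*y
  coefficient of dy ∧ dz: ∂f_3/∂y - ∂f_2/∂z = ∂(y*(-2*x + 2*y + z))/∂y - ∂(-4*x*z - 2*y^2)/∂z = 2*x + 4*y + z
Assembling: d(omega) = (x - 4*z) dx ∧ dy + (-2*y) dx ∧ dz + (2*x + 4*y + z) dy ∧ dz.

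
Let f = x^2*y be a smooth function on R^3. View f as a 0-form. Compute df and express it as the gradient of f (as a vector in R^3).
df = (2*x*y) dx + (x^2) dy + (0) dz; grad f = (2*x*y, x^2, 0)

For a 0-form f, d f = (∂f/∂x) dx + (∂f/∂y) dy + (∂f/∂z) dz. The components of the vector representation are exactly the entries of grad f in Cartesian coordinates:
  ∂f/∂x = 2*x*y
  ∂f/∂y = x^2
  ∂f/∂z = 0.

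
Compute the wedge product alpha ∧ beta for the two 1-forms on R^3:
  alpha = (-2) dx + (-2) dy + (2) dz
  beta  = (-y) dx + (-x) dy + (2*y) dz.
alpha ∧ beta = (2*x - 2*y) dx ∧ dy + (-2*y) dx ∧ dz + (2*x - 4*y) dy ∧ dz

Distribute the wedge, using dx_i ∧ dx_j = -dx_j ∧ dx_i and dx_i ∧ dx_i = 0. For each pair (i, j) with i < j, the coefficient of dx_i ∧ dx_j in alpha ∧ beta is (alpha_i * beta_j - alpha_j * beta_i). Collecting: alpha ∧ beta = (2*x - 2*y) dx ∧ dy + (-2*y) dx ∧ dz + (2*x - 4*y) dy ∧ dz.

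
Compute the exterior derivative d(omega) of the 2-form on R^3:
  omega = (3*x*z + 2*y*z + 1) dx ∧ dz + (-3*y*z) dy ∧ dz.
d(omega) = (-2*z) dx ∧ dy ∧ dz

For a 2-form omega = sum_{i<j} g_{ij} dx_i ∧ dx_j, the exterior derivative is
  d(omega) = sum_{i<j} d(g_{ij}) ∧ dx_i ∧ dx_j = sum_{i<j, k} (∂g_{ij}/∂x_k) dx_k ∧ dx_i ∧ dx_j.
Expand each term, using dx_k ∧ dx_i ∧ dx_j = sgn(permutation) dx_{(a)} ∧ dx_{(b)} ∧ dx_{(c)} with (a < b < c) sorted:
  d(3*x*z + 2*y*z + 1) includes (∂/∂y)(3*x*z + 2*y*z + 1) dy = (2*z) dy, which multiplied by dx ∧ dz gives (-2*z) dx ∧ dy ∧ dz
Collecting like 3-forms: d(omega) = (-2*z) dx ∧ dy ∧ dz.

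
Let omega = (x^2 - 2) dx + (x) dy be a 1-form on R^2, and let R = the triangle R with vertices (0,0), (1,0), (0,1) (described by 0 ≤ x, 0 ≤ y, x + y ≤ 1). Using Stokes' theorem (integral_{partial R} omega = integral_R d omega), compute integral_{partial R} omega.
integral_(partial R) omega = 1/2

Stokes: integral_partial_R omega = integral_R d omega with d omega = (∂Q/∂x - ∂P/∂y) dx ∧ dy.
  ∂Q/∂x = 1
  ∂P/∂y = 0
  integrand = ∂Q/∂x - ∂P/∂y = 1.
Integrating over R: integral_0^1 integral_0^{1-x} (1) dy dx = 1/2.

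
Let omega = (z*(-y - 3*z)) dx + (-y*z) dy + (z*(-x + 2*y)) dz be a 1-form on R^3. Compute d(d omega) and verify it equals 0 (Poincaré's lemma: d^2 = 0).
d(d omega) = 0

Step 1: d omega = sum_{i<j} (∂f_j/∂x_i - ∂f_i/∂x_j) dx_i ∧ dx_j:
  coeff of dx ∧ dy: z
  coeff of dx ∧ dz: y + 5*z
  coeff of dy ∧ dz: y + 2*z
Step 2: Apply d again to each 2-form coefficient. The only possible 3-form in R^3 is dx ∧ dy ∧ dz, with coefficient
  ∂(coeff of dy∧dz)/∂x - ∂(coeff of dx∧dz)/∂y + ∂(coeff of dx∧dy)/∂z
  = ∂/∂x (y + 2*z) - ∂/∂y (y + 5*z) + ∂/∂z (z).
Each of these terms simplifies to sums of mixed partials that cancel in pairs. The result is 0 (by equality of mixed partials for smooth functions — Schwarz / Clairaut).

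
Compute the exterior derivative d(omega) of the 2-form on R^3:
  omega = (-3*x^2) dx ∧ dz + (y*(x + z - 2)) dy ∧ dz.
d(omega) = (y) dx ∧ dy ∧ dz

For a 2-form omega = sum_{i<j} g_{ij} dx_i ∧ dx_j, the exterior derivative is
  d(omega) = sum_{i<j} d(g_{ij}) ∧ dx_i ∧ dx_j = sum_{i<j, k} (∂g_{ij}/∂x_k) dx_k ∧ dx_i ∧ dx_j.
Expand each term, using dx_k ∧ dx_i ∧ dx_j = sgn(permutation) dx_{(a)} ∧ dx_{(b)} ∧ dx_{(c)} with (a < b < c) sorted:
  d(y*(x + z - 2)) includes (∂/∂x)(y*(x + z - 2)) dx = (y) dx, which multiplied by dy ∧ dz gives (y) dx ∧ dy ∧ dz
Collecting like 3-forms: d(omega) = (y) dx ∧ dy ∧ dz.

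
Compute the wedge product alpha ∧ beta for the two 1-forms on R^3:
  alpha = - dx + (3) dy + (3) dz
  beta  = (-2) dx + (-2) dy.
alpha ∧ beta = (8) dx ∧ dy + (6) dx ∧ dz + (6) dy ∧ dz

Distribute the wedge, using dx_i ∧ dx_j = -dx_j ∧ dx_i and dx_i ∧ dx_i = 0. For each pair (i, j) with i < j, the coefficient of dx_i ∧ dx_j in alpha ∧ beta is (alpha_i * beta_j - alpha_j * beta_i). Collecting: alpha ∧ beta = (8) dx ∧ dy + (6) dx ∧ dz + (6) dy ∧ dz.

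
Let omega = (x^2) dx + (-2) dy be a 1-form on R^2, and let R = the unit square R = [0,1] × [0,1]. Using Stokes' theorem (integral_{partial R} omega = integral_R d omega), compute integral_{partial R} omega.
integral_(partial R) omega = 0

Stokes: integral_partial_R omega = integral_R d omega with d omega = (∂Q/∂x - ∂P/∂y) dx ∧ dy.
  ∂Q/∂x = 0
  ∂P/∂y = 0
  integrand = ∂Q/∂x - ∂P/∂y = 0.
Integrating over R: integral_0^1 integral_0^1 (0) dx dy = 0.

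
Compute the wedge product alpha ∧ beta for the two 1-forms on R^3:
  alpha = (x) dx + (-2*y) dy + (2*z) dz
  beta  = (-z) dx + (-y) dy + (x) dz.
alpha ∧ beta = (-y*(x + 2*z)) dx ∧ dy + (x^2 + 2*z^2) dx ∧ dz + (2*y*(-x + z)) dy ∧ dz

Distribute the wedge, using dx_i ∧ dx_j = -dx_j ∧ dx_i and dx_i ∧ dx_i = 0. For each pair (i, j) with i < j, the coefficient of dx_i ∧ dx_j in alpha ∧ beta is (alpha_i * beta_j - alpha_j * beta_i). Collecting: alpha ∧ beta = (-y*(x + 2*z)) dx ∧ dy + (x^2 + 2*z^2) dx ∧ dz + (2*y*(-x + z)) dy ∧ dz.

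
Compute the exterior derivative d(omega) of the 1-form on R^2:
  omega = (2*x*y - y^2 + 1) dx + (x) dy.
d(omega) = (-2*x + 2*y + 1) dx ∧ dy

For a 1-form omega = sum_i f_i dx_i, the exterior derivative is
  d(omega) = sum_{i < j} (∂f_j/∂x_i - ∂f_i/∂x_j) dx_i ∧ dx_j.
  coefficient of dx ∧ dy: ∂f_2/∂x - ∂f_1/∂y = ∂(x)/∂x - ∂(2*x*y - y^2 + 1)/∂y = -2*x + 2*y + 1
Assembling: d(omega) = (-2*x + 2*y + 1) dx ∧ dy.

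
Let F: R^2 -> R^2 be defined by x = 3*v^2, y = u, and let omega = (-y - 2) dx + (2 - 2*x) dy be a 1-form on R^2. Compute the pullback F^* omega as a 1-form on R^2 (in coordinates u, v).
F^* omega = (2 - 6*v^2) du + (6*v*(-u - 2)) dv

Using F^*(f dg) = (f ∘ F) d(g ∘ F), substitute each coordinate x_i by F_i(u, v) in f_i, and replace dx_i by d F_i = (∂F_i/∂u) du + (∂F_i/∂v) dv.
  For the x component: f_1(F) = -u - 2; d F_1 = (0) du + (6*v) dv
  For the y component: f_2(F) = 2 - 6*v^2; d F_2 = (1) du + (0) dv
Combining and collecting du, dv coefficients:
  coeff of du: 2 - 6*v^2
  coeff of dv: 6*v*(-u - 2)
F^* omega = (2 - 6*v^2) du + (6*v*(-u - 2)) dv.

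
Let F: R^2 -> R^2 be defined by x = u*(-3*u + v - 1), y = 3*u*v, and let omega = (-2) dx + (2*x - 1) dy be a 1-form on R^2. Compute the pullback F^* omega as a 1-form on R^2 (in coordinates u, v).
F^* omega = (-18*u^2*v + 6*u*v^2 - 6*u*v + 12*u - 5*v + 2) du + (u*(-18*u^2 + 6*u*v - 6*u - 5)) dv

Using F^*(f dg) = (f ∘ F) d(g ∘ F), substitute each coordinate x_i by F_i(u, v) in f_i, and replace dx_i by d F_i = (∂F_i/∂u) du + (∂F_i/∂v) dv.
  For the x component: f_1(F) = -2; d F_1 = (-6*u + v - 1) du + (u) dv
  For the y component: f_2(F) = -6*u^2 + 2*u*v - 2*u - 1; d F_2 = (3*v) du + (3*u) dv
Combining and collecting du, dv coefficients:
  coeff of du: -18*u^2*v + 6*u*v^2 - 6*u*v + 12*u - 5*v + 2
  coeff of dv: u*(-18*u^2 + 6*u*v - 6*u - 5)
F^* omega = (-18*u^2*v + 6*u*v^2 - 6*u*v + 12*u - 5*v + 2) du + (u*(-18*u^2 + 6*u*v - 6*u - 5)) dv.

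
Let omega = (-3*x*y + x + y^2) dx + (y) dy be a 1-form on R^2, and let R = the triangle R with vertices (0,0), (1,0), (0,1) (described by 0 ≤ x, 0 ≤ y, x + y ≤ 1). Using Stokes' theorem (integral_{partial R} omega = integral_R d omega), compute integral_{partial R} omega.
integral_(partial R) omega = 1/6

Stokes: integral_partial_R omega = integral_R d omega with d omega = (∂Q/∂x - ∂P/∂y) dx ∧ dy.
  ∂Q/∂x = 0
  ∂P/∂y = -3*x + 2*y
  integrand = ∂Q/∂x - ∂P/∂y = 3*x - 2*y.
Integrating over R: integral_0^1 integral_0^{1-x} (3*x - 2*y) dy dx = 1/6.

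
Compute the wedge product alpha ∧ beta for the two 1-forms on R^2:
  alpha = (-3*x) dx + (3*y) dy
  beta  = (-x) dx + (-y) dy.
alpha ∧ beta = (6*x*y) dx ∧ dy

Distribute the wedge, using dx_i ∧ dx_j = -dx_j ∧ dx_i and dx_i ∧ dx_i = 0. For each pair (i, j) with i < j, the coefficient of dx_i ∧ dx_j in alpha ∧ beta is (alpha_i * beta_j - alpha_j * beta_i). Collecting: alpha ∧ beta = (6*x*y) dx ∧ dy.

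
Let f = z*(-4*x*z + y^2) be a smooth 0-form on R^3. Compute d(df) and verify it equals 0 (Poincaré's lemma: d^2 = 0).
d(df) = 0

Step 1: df = sum_i (∂f/∂x_i) dx_i = (-4*z^2) dx + (2*y*z) dy + (-8*x*z + y^2) dz.
Step 2: Apply d again. Using the 1-form formula, the coefficient of dx ∧ dy in d(df) is ∂^2 f/∂x ∂y - ∂^2 f/∂y ∂x = (0) - (0) = 0 (equality of mixed partials for smooth f).
Similarly for dx ∧ dz and dy ∧ dz — all coefficients vanish. So d(df) = 0.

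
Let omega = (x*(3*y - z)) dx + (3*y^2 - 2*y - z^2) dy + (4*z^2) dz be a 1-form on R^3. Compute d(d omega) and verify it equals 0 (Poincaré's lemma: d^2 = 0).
d(d omega) = 0

Step 1: d omega = sum_{i<j} (∂f_j/∂x_i - ∂f_i/∂x_j) dx_i ∧ dx_j:
  coeff of dx ∧ dy: -3*x
  coeff of dx ∧ dz: x
  coeff of dy ∧ dz: 2*z
Step 2: Apply d again to each 2-form coefficient. The only possible 3-form in R^3 is dx ∧ dy ∧ dz, with coefficient
  ∂(coeff of dy∧dz)/∂x - ∂(coeff of dx∧dz)/∂y + ∂(coeff of dx∧dy)/∂z
  = ∂/∂x (2*z) - ∂/∂y (x) + ∂/∂z (-3*x).
Each of these terms simplifies to sums of mixed partials that cancel in pairs. The result is 0 (by equality of mixed partials for smooth functions — Schwarz / Clairaut).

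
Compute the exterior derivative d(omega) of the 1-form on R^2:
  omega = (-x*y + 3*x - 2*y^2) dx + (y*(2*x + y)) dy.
d(omega) = (x + 6*y) dx ∧ dy

For a 1-form omega = sum_i f_i dx_i, the exterior derivative is
  d(omega) = sum_{i < j} (∂f_j/∂x_i - ∂f_i/∂x_j) dx_i ∧ dx_j.
  coefficient of dx ∧ dy: ∂f_2/∂x - ∂f_1/∂y = ∂(y*(2*x + y))/∂x - ∂(-x*y + 3*x - 2*y^2)/∂y = x + 6*y
Assembling: d(omega) = (x + 6*y) dx ∧ dy.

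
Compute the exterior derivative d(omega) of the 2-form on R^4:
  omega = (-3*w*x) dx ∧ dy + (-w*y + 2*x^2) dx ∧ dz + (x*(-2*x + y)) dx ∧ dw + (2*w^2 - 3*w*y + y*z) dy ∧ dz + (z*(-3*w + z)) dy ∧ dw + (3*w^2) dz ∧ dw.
d(omega) = (-4*x) dx ∧ dy ∧ dw + (w) dx ∧ dy ∧ dz + (-y) dx ∧ dz ∧ dw + (7*w - 3*y - 2*z) dy ∧ dz ∧ dw

For a 2-form omega = sum_{i<j} g_{ij} dx_i ∧ dx_j, the exterior derivative is
  d(omega) = sum_{i<j} d(g_{ij}) ∧ dx_i ∧ dx_j = sum_{i<j, k} (∂g_{ij}/∂x_k) dx_k ∧ dx_i ∧ dx_j.
Expand each term, using dx_k ∧ dx_i ∧ dx_j = sgn(permutation) dx_{(a)} ∧ dx_{(b)} ∧ dx_{(c)} with (a < b < c) sorted:
  d(-3*w*x) includes (∂/∂w)(-3*w*x) dw = (-3*x) dw, which multiplied by dx ∧ dy gives (-3*x) dx ∧ dy ∧ dw
  d(-w*y + 2*x^2) includes (∂/∂y)(-w*y + 2*x^2) dy = (-w) dy, which multiplied by dx ∧ dz gives (w) dx ∧ dy ∧ dz
  d(-w*y + 2*x^2) includes (∂/∂w)(-w*y + 2*x^2) dw = (-y) dw, which multiplied by dx ∧ dz gives (-y) dx ∧ dz ∧ dw
  d(x*(-2*x + y)) includes (∂/∂y)(x*(-2*x + y)) dy = (x) dy, which multiplied by dx ∧ dw gives (-x) dx ∧ dy ∧ dw
  d(2*w^2 - 3*w*y + y*z) includes (∂/∂w)(2*w^2 - 3*w*y + y*z) dw = (4*w - 3*y) dw, which multiplied by dy ∧ dz gives (4*w - 3*y) dy ∧ dz ∧ dw
  d(z*(-3*w + z)) includes (∂/∂z)(z*(-3*w + z)) dz = (-3*w + 2*z) dz, which multiplied by dy ∧ dw gives (3*w - 2*z) dy ∧ dz ∧ dw
Collecting like 3-forms: d(omega) = (-4*x) dx ∧ dy ∧ dw + (w) dx ∧ dy ∧ dz + (-y) dx ∧ dz ∧ dw + (7*w - 3*y - 2*z) dy ∧ dz ∧ dw.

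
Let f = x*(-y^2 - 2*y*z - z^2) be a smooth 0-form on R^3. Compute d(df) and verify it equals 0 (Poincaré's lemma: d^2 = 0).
d(df) = 0

Step 1: df = sum_i (∂f/∂x_i) dx_i = (-y^2 - 2*y*z - z^2) dx + (2*x*(-y - z)) dy + (2*x*(-y - z)) dz.
Step 2: Apply d again. Using the 1-form formula, the coefficient of dx ∧ dy in d(df) is ∂^2 f/∂x ∂y - ∂^2 f/∂y ∂x = (-2*y - 2*z) - (-2*y - 2*z) = 0 (equality of mixed partials for smooth f).
Similarly for dx ∧ dz and dy ∧ dz — all coefficients vanish. So d(df) = 0.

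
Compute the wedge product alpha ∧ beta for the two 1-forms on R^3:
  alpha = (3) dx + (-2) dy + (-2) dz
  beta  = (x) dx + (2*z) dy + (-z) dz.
alpha ∧ beta = (2*x + 6*z) dx ∧ dy + (2*x - 3*z) dx ∧ dz + (6*z) dy ∧ dz

Distribute the wedge, using dx_i ∧ dx_j = -dx_j ∧ dx_i and dx_i ∧ dx_i = 0. For each pair (i, j) with i < j, the coefficient of dx_i ∧ dx_j in alpha ∧ beta is (alpha_i * beta_j - alpha_j * beta_i). Collecting: alpha ∧ beta = (2*x + 6*z) dx ∧ dy + (2*x - 3*z) dx ∧ dz + (6*z) dy ∧ dz.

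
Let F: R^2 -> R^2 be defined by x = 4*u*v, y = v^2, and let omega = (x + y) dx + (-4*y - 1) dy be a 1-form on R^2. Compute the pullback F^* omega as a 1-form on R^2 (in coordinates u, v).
F^* omega = (4*v^2*(4*u + v)) du + (2*v*(8*u^2 + 2*u*v - 4*v^2 - 1)) dv

Using F^*(f dg) = (f ∘ F) d(g ∘ F), substitute each coordinate x_i by F_i(u, v) in f_i, and replace dx_i by d F_i = (∂F_i/∂u) du + (∂F_i/∂v) dv.
  For the x component: f_1(F) = v*(4*u + v); d F_1 = (4*v) du + (4*u) dv
  For the y component: f_2(F) = -4*v^2 - 1; d F_2 = (0) du + (2*v) dv
Combining and collecting du, dv coefficients:
  coeff of du: 4*v^2*(4*u + v)
  coeff of dv: 2*v*(8*u^2 + 2*u*v - 4*v^2 - 1)
F^* omega = (4*v^2*(4*u + v)) du + (2*v*(8*u^2 + 2*u*v - 4*v^2 - 1)) dv.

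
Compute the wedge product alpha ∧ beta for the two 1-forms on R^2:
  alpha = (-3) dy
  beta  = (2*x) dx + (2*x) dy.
alpha ∧ beta = (6*x) dx ∧ dy

Distribute the wedge, using dx_i ∧ dx_j = -dx_j ∧ dx_i and dx_i ∧ dx_i = 0. For each pair (i, j) with i < j, the coefficient of dx_i ∧ dx_j in alpha ∧ beta is (alpha_i * beta_j - alpha_j * beta_i). Collecting: alpha ∧ beta = (6*x) dx ∧ dy.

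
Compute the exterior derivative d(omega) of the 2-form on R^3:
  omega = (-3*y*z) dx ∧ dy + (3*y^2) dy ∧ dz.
d(omega) = (-3*y) dx ∧ dy ∧ dz

For a 2-form omega = sum_{i<j} g_{ij} dx_i ∧ dx_j, the exterior derivative is
  d(omega) = sum_{i<j} d(g_{ij}) ∧ dx_i ∧ dx_j = sum_{i<j, k} (∂g_{ij}/∂x_k) dx_k ∧ dx_i ∧ dx_j.
Expand each term, using dx_k ∧ dx_i ∧ dx_j = sgn(permutation) dx_{(a)} ∧ dx_{(b)} ∧ dx_{(c)} with (a < b < c) sorted:
  d(-3*y*z) includes (∂/∂z)(-3*y*z) dz = (-3*y) dz, which multiplied by dx ∧ dy gives (-3*y) dx ∧ dy ∧ dz
Collecting like 3-forms: d(omega) = (-3*y) dx ∧ dy ∧ dz.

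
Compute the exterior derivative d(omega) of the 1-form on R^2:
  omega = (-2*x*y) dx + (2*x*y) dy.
d(omega) = (2*x + 2*y) dx ∧ dy

For a 1-form omega = sum_i f_i dx_i, the exterior derivative is
  d(omega) = sum_{i < j} (∂f_j/∂x_i - ∂f_i/∂x_j) dx_i ∧ dx_j.
  coefficient of dx ∧ dy: ∂f_2/∂x - ∂f_1/∂y = ∂(2*x*y)/∂x - ∂(-2*x*y)/∂y = 2*x + 2*y
Assembling: d(omega) = (2*x + 2*y) dx ∧ dy.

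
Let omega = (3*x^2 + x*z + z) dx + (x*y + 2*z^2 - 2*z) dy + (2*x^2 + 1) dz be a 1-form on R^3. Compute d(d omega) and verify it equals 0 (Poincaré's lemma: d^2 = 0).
d(d omega) = 0

Step 1: d omega = sum_{i<j} (∂f_j/∂x_i - ∂f_i/∂x_j) dx_i ∧ dx_j:
  coeff of dx ∧ dy: y
  coeff of dx ∧ dz: 3*x - 1
  coeff of dy ∧ dz: 2 - 4*z
Step 2: Apply d again to each 2-form coefficient. The only possible 3-form in R^3 is dx ∧ dy ∧ dz, with coefficient
  ∂(coeff of dy∧dz)/∂x - ∂(coeff of dx∧dz)/∂y + ∂(coeff of dx∧dy)/∂z
  = ∂/∂x (2 - 4*z) - ∂/∂y (3*x - 1) + ∂/∂z (y).
Each of these terms simplifies to sums of mixed partials that cancel in pairs. The result is 0 (by equality of mixed partials for smooth functions — Schwarz / Clairaut).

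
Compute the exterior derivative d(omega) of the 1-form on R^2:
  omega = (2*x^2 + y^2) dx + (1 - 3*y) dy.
d(omega) = (-2*y) dx ∧ dy

For a 1-form omega = sum_i f_i dx_i, the exterior derivative is
  d(omega) = sum_{i < j} (∂f_j/∂x_i - ∂f_i/∂x_j) dx_i ∧ dx_j.
  coefficient of dx ∧ dy: ∂f_2/∂x - ∂f_1/∂y = ∂(1 - 3*y)/∂x - ∂(2*x^2 + y^2)/∂y = -2*y
Assembling: d(omega) = (-2*y) dx ∧ dy.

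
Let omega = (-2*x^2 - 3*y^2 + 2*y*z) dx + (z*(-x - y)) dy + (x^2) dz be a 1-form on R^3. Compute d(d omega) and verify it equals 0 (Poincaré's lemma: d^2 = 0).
d(d omega) = 0

Step 1: d omega = sum_{i<j} (∂f_j/∂x_i - ∂f_i/∂x_j) dx_i ∧ dx_j:
  coeff of dx ∧ dy: 6*y - 3*z
  coeff of dx ∧ dz: 2*x - 2*y
  coeff of dy ∧ dz: x + y
Step 2: Apply d again to each 2-form coefficient. The only possible 3-form in R^3 is dx ∧ dy ∧ dz, with coefficient
  ∂(coeff of dy∧dz)/∂x - ∂(coeff of dx∧dz)/∂y + ∂(coeff of dx∧dy)/∂z
  = ∂/∂x (x + y) - ∂/∂y (2*x - 2*y) + ∂/∂z (6*y - 3*z).
Each of these terms simplifies to sums of mixed partials that cancel in pairs. The result is 0 (by equality of mixed partials for smooth functions — Schwarz / Clairaut).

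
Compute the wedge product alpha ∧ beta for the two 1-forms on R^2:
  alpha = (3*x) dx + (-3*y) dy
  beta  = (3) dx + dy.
alpha ∧ beta = (3*x + 9*y) dx ∧ dy

Distribute the wedge, using dx_i ∧ dx_j = -dx_j ∧ dx_i and dx_i ∧ dx_i = 0. For each pair (i, j) with i < j, the coefficient of dx_i ∧ dx_j in alpha ∧ beta is (alpha_i * beta_j - alpha_j * beta_i). Collecting: alpha ∧ beta = (3*x + 9*y) dx ∧ dy.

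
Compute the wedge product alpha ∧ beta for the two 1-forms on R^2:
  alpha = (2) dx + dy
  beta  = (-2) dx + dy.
alpha ∧ beta = (4) dx ∧ dy

Distribute the wedge, using dx_i ∧ dx_j = -dx_j ∧ dx_i and dx_i ∧ dx_i = 0. For each pair (i, j) with i < j, the coefficient of dx_i ∧ dx_j in alpha ∧ beta is (alpha_i * beta_j - alpha_j * beta_i). Collecting: alpha ∧ beta = (4) dx ∧ dy.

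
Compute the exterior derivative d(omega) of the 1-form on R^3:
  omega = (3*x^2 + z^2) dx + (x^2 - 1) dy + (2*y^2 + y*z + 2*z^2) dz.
d(omega) = (2*x) dx ∧ dy + (-2*z) dx ∧ dz + (4*y + z) dy ∧ dz

For a 1-form omega = sum_i f_i dx_i, the exterior derivative is
  d(omega) = sum_{i < j} (∂f_j/∂x_i - ∂f_i/∂x_j) dx_i ∧ dx_j.
  coefficient of dx ∧ dy: ∂f_2/∂x - ∂f_1/∂y = ∂(x^2 - 1)/∂x - ∂(3*x^2 + z^2)/∂y = 2*x
  coefficient of dx ∧ dz: ∂f_3/∂x - ∂f_1/∂z = ∂(2*y^2 + y*z + 2*z^2)/∂x - ∂(3*x^2 + z^2)/∂z = -2*z
  coefficient of dy ∧ dz: ∂f_3/∂y - ∂f_2/∂z = ∂(2*y^2 + y*z + 2*z^2)/∂y - ∂(x^2 - 1)/∂z = 4*y + z
Assembling: d(omega) = (2*x) dx ∧ dy + (-2*z) dx ∧ dz + (4*y + z) dy ∧ dz.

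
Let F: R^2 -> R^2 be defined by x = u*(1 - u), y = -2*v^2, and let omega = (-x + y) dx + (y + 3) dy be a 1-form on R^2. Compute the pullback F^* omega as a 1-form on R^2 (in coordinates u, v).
F^* omega = (-2*u^3 + 3*u^2 + 4*u*v^2 - u - 2*v^2) du + (8*v^3 - 12*v) dv

Using F^*(f dg) = (f ∘ F) d(g ∘ F), substitute each coordinate x_i by F_i(u, v) in f_i, and replace dx_i by d F_i = (∂F_i/∂u) du + (∂F_i/∂v) dv.
  For the x component: f_1(F) = u^2 - u - 2*v^2; d F_1 = (1 - 2*u) du + (0) dv
  For the y component: f_2(F) = 3 - 2*v^2; d F_2 = (0) du + (-4*v) dv
Combining and collecting du, dv coefficients:
  coeff of du: -2*u^3 + 3*u^2 + 4*u*v^2 - u - 2*v^2
  coeff of dv: 8*v^3 - 12*v
F^* omega = (-2*u^3 + 3*u^2 + 4*u*v^2 - u - 2*v^2) du + (8*v^3 - 12*v) dv.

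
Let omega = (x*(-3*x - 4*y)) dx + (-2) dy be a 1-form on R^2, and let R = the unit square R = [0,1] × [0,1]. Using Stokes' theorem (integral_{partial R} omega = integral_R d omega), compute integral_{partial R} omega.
integral_(partial R) omega = 2

Stokes: integral_partial_R omega = integral_R d omega with d omega = (∂Q/∂x - ∂P/∂y) dx ∧ dy.
  ∂Q/∂x = 0
  ∂P/∂y = -4*x
  integrand = ∂Q/∂x - ∂P/∂y = 4*x.
Integrating over R: integral_0^1 integral_0^1 (4*x) dx dy = 2.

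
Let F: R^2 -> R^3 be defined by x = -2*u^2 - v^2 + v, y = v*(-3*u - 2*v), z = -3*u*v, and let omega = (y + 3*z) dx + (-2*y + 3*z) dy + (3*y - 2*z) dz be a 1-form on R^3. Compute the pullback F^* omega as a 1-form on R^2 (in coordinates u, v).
F^* omega = (2*v*(24*u^2 + 13*u*v + 3*v^2)) du + (2*v*(9*u^2 + 21*u*v - 6*u - 6*v^2 - v)) dv

Using F^*(f dg) = (f ∘ F) d(g ∘ F), substitute each coordinate x_i by F_i(u, v) in f_i, and replace dx_i by d F_i = (∂F_i/∂u) du + (∂F_i/∂v) dv.
  For the x component: f_1(F) = 2*v*(-6*u - v); d F_1 = (-4*u) du + (1 - 2*v) dv
  For the y component: f_2(F) = v*(-3*u + 4*v); d F_2 = (-3*v) du + (-3*u - 4*v) dv
  For the z component: f_3(F) = 3*v*(-u - 2*v); d F_3 = (-3*v) du + (-3*u) dv
Combining and collecting du, dv coefficients:
  coeff of du: 2*v*(24*u^2 + 13*u*v + 3*v^2)
  coeff of dv: 2*v*(9*u^2 + 21*u*v - 6*u - 6*v^2 - v)
F^* omega = (2*v*(24*u^2 + 13*u*v + 3*v^2)) du + (2*v*(9*u^2 + 21*u*v - 6*u - 6*v^2 - v)) dv.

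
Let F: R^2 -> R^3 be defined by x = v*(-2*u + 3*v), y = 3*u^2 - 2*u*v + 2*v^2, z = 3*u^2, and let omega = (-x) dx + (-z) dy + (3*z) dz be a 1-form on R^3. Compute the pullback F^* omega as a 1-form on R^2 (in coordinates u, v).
F^* omega = (36*u^3 + 6*u^2*v - 4*u*v^2 + 6*v^3) du + (6*u^3 - 16*u^2*v + 18*u*v^2 - 18*v^3) dv

Using F^*(f dg) = (f ∘ F) d(g ∘ F), substitute each coordinate x_i by F_i(u, v) in f_i, and replace dx_i by d F_i = (∂F_i/∂u) du + (∂F_i/∂v) dv.
  For the x component: f_1(F) = v*(2*u - 3*v); d F_1 = (-2*v) du + (-2*u + 6*v) dv
  For the y component: f_2(F) = -3*u^2; d F_2 = (6*u - 2*v) du + (-2*u + 4*v) dv
  For the z component: f_3(F) = 9*u^2; d F_3 = (6*u) du + (0) dv
Combining and collecting du, dv coefficients:
  coeff of du: 36*u^3 + 6*u^2*v - 4*u*v^2 + 6*v^3
  coeff of dv: 6*u^3 - 16*u^2*v + 18*u*v^2 - 18*v^3
F^* omega = (36*u^3 + 6*u^2*v - 4*u*v^2 + 6*v^3) du + (6*u^3 - 16*u^2*v + 18*u*v^2 - 18*v^3) dv.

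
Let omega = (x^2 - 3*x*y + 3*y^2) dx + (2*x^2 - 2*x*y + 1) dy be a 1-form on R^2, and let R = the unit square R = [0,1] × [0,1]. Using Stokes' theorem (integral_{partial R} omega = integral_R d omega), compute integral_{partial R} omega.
integral_(partial R) omega = -1/2

Stokes: integral_partial_R omega = integral_R d omega with d omega = (∂Q/∂x - ∂P/∂y) dx ∧ dy.
  ∂Q/∂x = 4*x - 2*y
  ∂P/∂y = -3*x + 6*y
  integrand = ∂Q/∂x - ∂P/∂y = 7*x - 8*y.
Integrating over R: integral_0^1 integral_0^1 (7*x - 8*y) dx dy = -1/2.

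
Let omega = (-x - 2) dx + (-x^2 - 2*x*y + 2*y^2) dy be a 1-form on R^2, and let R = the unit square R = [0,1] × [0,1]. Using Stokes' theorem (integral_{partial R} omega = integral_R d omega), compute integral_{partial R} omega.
integral_(partial R) omega = -2

Stokes: integral_partial_R omega = integral_R d omega with d omega = (∂Q/∂x - ∂P/∂y) dx ∧ dy.
  ∂Q/∂x = -2*x - 2*y
  ∂P/∂y = 0
  integrand = ∂Q/∂x - ∂P/∂y = -2*x - 2*y.
Integrating over R: integral_0^1 integral_0^1 (-2*x - 2*y) dx dy = -2.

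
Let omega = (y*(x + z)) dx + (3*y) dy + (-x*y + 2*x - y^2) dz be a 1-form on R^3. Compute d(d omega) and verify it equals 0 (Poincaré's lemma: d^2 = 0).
d(d omega) = 0

Step 1: d omega = sum_{i<j} (∂f_j/∂x_i - ∂f_i/∂x_j) dx_i ∧ dx_j:
  coeff of dx ∧ dy: -x - z
  coeff of dx ∧ dz: 2 - 2*y
  coeff of dy ∧ dz: -x - 2*y
Step 2: Apply d again to each 2-form coefficient. The only possible 3-form in R^3 is dx ∧ dy ∧ dz, with coefficient
  ∂(coeff of dy∧dz)/∂x - ∂(coeff of dx∧dz)/∂y + ∂(coeff of dx∧dy)/∂z
  = ∂/∂x (-x - 2*y) - ∂/∂y (2 - 2*y) + ∂/∂z (-x - z).
Each of these terms simplifies to sums of mixed partials that cancel in pairs. The result is 0 (by equality of mixed partials for smooth functions — Schwarz / Clairaut).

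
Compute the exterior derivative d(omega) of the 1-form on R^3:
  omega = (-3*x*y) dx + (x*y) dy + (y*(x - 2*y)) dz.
d(omega) = (3*x + y) dx ∧ dy + (y) dx ∧ dz + (x - 4*y) dy ∧ dz

For a 1-form omega = sum_i f_i dx_i, the exterior derivative is
  d(omega) = sum_{i < j} (∂f_j/∂x_i - ∂f_i/∂x_j) dx_i ∧ dx_j.
  coefficient of dx ∧ dy: ∂f_2/∂x - ∂f_1/∂y = ∂(x*y)/∂x - ∂(-3*x*y)/∂y = 3*x + y
  coefficient of dx ∧ dz: ∂f_3/∂x - ∂f_1/∂z = ∂(y*(x - 2*y))/∂x - ∂(-3*x*y)/∂z = y
  coefficient of dy ∧ dz: ∂f_3/∂y - ∂f_2/∂z = ∂(y*(x - 2*y))/∂y - ∂(x*y)/∂z = x - 4*y
Assembling: d(omega) = (3*x + y) dx ∧ dy + (y) dx ∧ dz + (x - 4*y) dy ∧ dz.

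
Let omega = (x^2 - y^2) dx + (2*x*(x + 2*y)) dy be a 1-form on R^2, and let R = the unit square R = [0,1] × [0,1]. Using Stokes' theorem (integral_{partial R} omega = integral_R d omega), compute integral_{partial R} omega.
integral_(partial R) omega = 5

Stokes: integral_partial_R omega = integral_R d omega with d omega = (∂Q/∂x - ∂P/∂y) dx ∧ dy.
  ∂Q/∂x = 4*x + 4*y
  ∂P/∂y = -2*y
  integrand = ∂Q/∂x - ∂P/∂y = 4*x + 6*y.
Integrating over R: integral_0^1 integral_0^1 (4*x + 6*y) dx dy = 5.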